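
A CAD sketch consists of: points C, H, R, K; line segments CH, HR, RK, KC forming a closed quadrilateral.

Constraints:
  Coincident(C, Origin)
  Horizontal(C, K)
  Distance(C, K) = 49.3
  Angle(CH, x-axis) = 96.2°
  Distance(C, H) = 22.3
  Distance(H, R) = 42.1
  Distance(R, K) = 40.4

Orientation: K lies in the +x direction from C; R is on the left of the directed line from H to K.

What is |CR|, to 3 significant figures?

52.9

C is at the origin; CK is horizontal with |CK| = 49.3 and K in +x, so K = (49.3, 0). CH runs at 96.2° with |CH| = 22.3, so H = (-2.41, 22.2). R is determined by |HR| = 42.1 and |RK| = 40.4 together: it lies at the intersection of circle(H, 42.1) and circle(K, 40.4). With |HK| = 56.3, the foot of the radical line on HK is 29.4 from H and the perpendicular offset is √(42.1² − 29.4²) = 30.2. Taking the left-of-HK solution: R = (36.5, 38.3).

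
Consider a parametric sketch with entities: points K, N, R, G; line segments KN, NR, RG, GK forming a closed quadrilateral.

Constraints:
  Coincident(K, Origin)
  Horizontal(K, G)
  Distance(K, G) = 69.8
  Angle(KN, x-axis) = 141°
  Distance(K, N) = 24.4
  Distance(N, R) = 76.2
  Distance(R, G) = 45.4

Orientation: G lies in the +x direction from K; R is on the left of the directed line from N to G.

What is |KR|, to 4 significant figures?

67.16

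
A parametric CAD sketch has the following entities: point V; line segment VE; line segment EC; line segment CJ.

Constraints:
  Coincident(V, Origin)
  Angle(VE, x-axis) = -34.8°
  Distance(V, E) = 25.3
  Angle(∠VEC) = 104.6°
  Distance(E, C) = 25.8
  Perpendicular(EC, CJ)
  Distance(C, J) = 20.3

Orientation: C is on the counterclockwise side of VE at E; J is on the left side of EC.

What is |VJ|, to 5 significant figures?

32.448

V is at the origin; VE runs at -34.8° with length 25.3, so E = 25.3·(cos -34.8°, sin -34.8°) = (20.775, -14.439). ∠VEC = 104.6°, so EC runs at -34.8° + (180° − 104.6°) = 40.600° from the x-axis; with |EC| = 25.8, C = E + 25.8·(cos 40.600°, sin 40.600°) = (40.364, 2.3509). EC ⟂ CJ; with |CJ| = 20.3 on the left of EC, J = C + 20.3·(-0.65077, 0.75927) = (27.154, 17.764). Then |VJ| = |J − V| = 32.448.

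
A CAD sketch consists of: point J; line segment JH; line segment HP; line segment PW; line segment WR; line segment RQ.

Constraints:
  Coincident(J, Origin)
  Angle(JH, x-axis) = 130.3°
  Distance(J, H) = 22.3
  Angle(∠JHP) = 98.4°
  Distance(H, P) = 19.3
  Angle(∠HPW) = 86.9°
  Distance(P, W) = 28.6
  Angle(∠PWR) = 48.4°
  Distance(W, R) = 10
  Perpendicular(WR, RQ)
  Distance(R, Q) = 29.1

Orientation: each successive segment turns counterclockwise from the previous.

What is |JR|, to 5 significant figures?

13.913

∠HPW = 86.9° gives PW at -55.000° from the x-axis; with |PW| = 28.6, W = (-14.404, -16.619). ∠PWR = 48.4° gives WR at 76.600° from the x-axis; with |WR| = 10.0, R = (-12.087, -6.8913). Then |JR| = |R − J| = 13.913.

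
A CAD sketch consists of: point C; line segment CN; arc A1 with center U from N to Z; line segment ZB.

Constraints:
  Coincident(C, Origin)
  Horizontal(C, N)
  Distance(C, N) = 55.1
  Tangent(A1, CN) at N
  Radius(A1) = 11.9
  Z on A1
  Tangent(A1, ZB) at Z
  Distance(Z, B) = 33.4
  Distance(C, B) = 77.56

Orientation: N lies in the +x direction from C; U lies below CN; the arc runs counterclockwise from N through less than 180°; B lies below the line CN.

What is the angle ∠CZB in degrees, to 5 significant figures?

142.55°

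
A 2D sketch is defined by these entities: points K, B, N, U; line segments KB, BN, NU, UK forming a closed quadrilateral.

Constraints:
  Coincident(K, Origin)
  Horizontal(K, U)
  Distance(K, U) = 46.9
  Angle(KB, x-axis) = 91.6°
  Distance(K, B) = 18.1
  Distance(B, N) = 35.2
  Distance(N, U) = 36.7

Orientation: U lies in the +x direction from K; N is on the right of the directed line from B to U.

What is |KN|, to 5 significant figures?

19.456

Checks: |BN| = 35.20 ✓; |NU| = 36.70 ✓.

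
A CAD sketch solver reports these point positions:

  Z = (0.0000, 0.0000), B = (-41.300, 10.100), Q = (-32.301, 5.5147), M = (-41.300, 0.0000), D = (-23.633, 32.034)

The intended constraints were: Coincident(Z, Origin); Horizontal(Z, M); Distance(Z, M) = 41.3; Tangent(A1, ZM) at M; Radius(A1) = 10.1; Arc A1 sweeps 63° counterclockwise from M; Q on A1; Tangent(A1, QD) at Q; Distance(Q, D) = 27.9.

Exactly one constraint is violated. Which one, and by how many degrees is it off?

Tangent(A1, QD) at Q — off by 8.90°.

Z = (0.00, 0.00) ✓; Z.y = 0.00, M.y = 0.00 ✓; |ZM| = 41.30 ✓; ∠(BM, MZ) = 90.00° ✓; |BM| = 10.10 ✓; bearing(B→Q) − bearing(B→M) = 63.00° ✓; |BQ| = 10.10 ✓; ∠(BQ, QD) = 81.10° ✗; |QD| = 27.90 ✓.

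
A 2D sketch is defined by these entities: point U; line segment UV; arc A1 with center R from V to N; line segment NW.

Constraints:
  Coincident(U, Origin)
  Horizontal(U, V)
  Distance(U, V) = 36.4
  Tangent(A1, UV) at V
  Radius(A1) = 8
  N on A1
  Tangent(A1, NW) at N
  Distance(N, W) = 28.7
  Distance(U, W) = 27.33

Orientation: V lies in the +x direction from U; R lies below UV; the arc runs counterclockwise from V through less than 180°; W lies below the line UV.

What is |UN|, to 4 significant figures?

30.43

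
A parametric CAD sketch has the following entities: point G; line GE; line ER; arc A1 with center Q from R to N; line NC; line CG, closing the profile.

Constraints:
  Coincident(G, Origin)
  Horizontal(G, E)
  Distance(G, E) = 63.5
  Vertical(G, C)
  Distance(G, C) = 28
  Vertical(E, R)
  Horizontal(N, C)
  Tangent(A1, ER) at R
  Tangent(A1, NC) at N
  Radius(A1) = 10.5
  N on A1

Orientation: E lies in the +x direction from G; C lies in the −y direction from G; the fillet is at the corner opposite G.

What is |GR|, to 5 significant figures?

65.867

The virtual corner opposite G is at (63.500, -28.000). Tangency of A1 to ER means the radius QR is perpendicular to ER and tangency of A1 to NC means the radius QN is perpendicular to NC, with radius 10.5, so the center Q sits 10.5 in from both sides at Q = (53.000, -17.500). That places the tangent points at R = (63.500, -17.500) on ER and N = (53.000, -28.000) on NC. Then |GR| = |R − G| = 65.867.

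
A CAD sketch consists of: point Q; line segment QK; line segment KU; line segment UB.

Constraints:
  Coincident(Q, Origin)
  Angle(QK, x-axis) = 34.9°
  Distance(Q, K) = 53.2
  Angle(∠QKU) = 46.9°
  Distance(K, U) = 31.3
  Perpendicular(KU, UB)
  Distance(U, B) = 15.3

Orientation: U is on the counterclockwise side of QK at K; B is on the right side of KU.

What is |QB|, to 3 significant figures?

54.4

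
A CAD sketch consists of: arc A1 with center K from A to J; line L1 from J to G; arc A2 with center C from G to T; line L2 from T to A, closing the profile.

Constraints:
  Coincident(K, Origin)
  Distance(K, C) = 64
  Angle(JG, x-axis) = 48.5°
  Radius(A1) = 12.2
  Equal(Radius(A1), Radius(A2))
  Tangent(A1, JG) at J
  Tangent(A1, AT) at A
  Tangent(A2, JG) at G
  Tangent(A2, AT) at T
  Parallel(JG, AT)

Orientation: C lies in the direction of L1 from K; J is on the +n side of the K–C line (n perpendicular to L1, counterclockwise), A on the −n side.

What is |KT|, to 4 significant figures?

65.15

The slot axis is L1's direction at 48.5°, so u = (cos 48.5°, sin 48.5°) = (0.6626, 0.7490) and n = (−sin 48.5°, cos 48.5°) = (-0.7490, 0.6626). K is at the origin and C lies 64.0 along u from K, so C = 64.0·u = (42.41, 47.93). Tangency of A1 to both parallel lines with radius 12.2 puts J and A at K ± 12.2·n: J = (-9.137, 8.084), A = (9.137, -8.084). Equal radii place G and T the same way about C: G = C + 12.2·n = (33.27, 56.02), T = C − 12.2·n = (51.54, 39.85). Then |KT| = |T − K| = 65.15.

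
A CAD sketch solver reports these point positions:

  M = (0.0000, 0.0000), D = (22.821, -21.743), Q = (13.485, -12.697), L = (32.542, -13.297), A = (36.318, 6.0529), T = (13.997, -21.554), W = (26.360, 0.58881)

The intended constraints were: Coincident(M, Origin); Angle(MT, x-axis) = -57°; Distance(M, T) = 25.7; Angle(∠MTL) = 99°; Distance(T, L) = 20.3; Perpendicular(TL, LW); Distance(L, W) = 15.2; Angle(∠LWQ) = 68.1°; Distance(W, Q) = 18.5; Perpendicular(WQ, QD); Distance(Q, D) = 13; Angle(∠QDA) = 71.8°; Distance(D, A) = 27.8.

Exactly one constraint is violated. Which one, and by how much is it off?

Distance(D, A) = 27.8 — off by 3.10.

M = (0.00, 0.00) ✓; MT at -57.00° ✓; |MT| = 25.70 ✓; ∠MTL = 99.00° ✓; |TL| = 20.30 ✓; ∠(TL, LW) = 90.00° ✓; |LW| = 15.20 ✓; ∠LWQ = 68.10° ✓; |WQ| = 18.50 ✓; ∠(WQ, QD) = 90.00° ✓; |QD| = 13.00 ✓; ∠QDA = 71.80° ✓; |DA| = 30.90 ✗.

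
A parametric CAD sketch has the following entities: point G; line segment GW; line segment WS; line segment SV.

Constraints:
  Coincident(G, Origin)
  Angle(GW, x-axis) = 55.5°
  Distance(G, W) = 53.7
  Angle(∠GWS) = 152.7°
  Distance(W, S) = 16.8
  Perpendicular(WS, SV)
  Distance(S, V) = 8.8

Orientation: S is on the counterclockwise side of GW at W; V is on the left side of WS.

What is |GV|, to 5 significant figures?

66.432

∠GWS = 152.7°, so WS runs at 55.5° + (180° − 152.7°) = 82.800° from the x-axis; with |WS| = 16.8, S = W + 16.8·(cos 82.800°, sin 82.800°) = (32.522, 60.923). WS is perpendicular to SV; with |SV| = 8.8 on the left of WS, V = S + 8.8·(-0.99211, 0.12533) = (23.791, 62.026). Then |GV| = |V − G| = 66.432.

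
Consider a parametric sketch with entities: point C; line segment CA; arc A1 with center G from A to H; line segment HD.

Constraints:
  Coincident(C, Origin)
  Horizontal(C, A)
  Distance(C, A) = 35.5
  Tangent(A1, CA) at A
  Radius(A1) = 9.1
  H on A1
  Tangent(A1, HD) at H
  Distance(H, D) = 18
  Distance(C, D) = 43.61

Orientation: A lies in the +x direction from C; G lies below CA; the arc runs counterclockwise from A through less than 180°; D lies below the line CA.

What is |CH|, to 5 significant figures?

29.406

C is at the origin; C and A share the same y with |CA| = 35.5 and A on the +x side, so A = (35.500, 0.0000). A1 meets CA tangentially, so GA is at right angles to CA, so G = A + (0, -9.1) = (35.500, -9.1000). Since GH ⟂ HD (tangency), |GD| = √(9.1² + 18.0²) = 20.170 regardless of where H sits on A1. So D lies on both circle(C, 43.61) and circle(G, 20.170); the below-CA intersection is D = (32.527, -29.049). H is the foot of the tangent from D: H = (26.862, -11.964).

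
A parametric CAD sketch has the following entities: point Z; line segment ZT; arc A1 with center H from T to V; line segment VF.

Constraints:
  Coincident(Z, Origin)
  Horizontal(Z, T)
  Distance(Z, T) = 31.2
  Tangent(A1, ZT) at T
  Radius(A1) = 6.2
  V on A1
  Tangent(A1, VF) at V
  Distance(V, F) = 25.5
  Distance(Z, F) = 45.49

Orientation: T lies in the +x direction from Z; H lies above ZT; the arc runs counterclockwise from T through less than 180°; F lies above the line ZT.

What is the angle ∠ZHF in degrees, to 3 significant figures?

103°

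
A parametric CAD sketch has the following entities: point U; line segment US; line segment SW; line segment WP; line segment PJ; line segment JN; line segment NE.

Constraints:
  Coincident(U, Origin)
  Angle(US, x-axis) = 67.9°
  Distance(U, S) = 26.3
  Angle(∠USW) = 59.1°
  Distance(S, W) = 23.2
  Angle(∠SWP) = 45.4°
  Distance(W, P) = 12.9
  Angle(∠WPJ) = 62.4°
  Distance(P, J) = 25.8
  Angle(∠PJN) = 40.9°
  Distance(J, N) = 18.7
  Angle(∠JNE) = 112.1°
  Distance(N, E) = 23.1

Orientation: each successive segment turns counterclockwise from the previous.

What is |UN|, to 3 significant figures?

29.6

∠WPJ = 62.4° gives PJ at 81.0° from the x-axis; with |PJ| = 25.8, J = (1.36, 38.6). ∠PJN = 40.9° gives JN at -140° from the x-axis; with |JN| = 18.7, N = (-12.9, 26.6). Then |UN| = |N − U| = 29.6.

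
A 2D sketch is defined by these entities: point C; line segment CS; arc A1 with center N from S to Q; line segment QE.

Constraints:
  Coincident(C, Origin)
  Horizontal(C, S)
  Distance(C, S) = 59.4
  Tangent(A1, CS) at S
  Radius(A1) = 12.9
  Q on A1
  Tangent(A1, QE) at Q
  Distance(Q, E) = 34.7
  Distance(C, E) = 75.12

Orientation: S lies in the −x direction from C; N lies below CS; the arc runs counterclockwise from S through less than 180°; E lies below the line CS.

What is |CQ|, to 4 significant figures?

73.41

Checks: |NQ| = 12.90 ✓; ∠(NQ, QE) = 90.00° ✓; |QE| = 34.70 ✓; |CE| = 75.12 ✓.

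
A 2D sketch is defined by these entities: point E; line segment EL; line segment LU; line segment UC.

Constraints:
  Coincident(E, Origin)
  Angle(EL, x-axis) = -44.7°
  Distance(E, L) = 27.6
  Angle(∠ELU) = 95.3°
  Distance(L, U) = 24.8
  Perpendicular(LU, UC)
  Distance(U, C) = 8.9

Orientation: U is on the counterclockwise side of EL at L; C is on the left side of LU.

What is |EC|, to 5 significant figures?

33.065

E is at the origin; EL runs at -44.7° with length 27.6, so L = 27.6·(cos -44.7°, sin -44.7°) = (19.618, -19.414). ∠ELU = 95.3°, so LU runs at -44.7° + (180° − 95.3°) = 40.000° from the x-axis; with |LU| = 24.8, U = L + 24.8·(cos 40.000°, sin 40.000°) = (38.616, -3.4726). LU ⟂ UC; with |UC| = 8.9 on the left of LU, C = U + 8.9·(-0.64279, 0.76604) = (32.895, 3.3452). Then |EC| = |C − E| = 33.065.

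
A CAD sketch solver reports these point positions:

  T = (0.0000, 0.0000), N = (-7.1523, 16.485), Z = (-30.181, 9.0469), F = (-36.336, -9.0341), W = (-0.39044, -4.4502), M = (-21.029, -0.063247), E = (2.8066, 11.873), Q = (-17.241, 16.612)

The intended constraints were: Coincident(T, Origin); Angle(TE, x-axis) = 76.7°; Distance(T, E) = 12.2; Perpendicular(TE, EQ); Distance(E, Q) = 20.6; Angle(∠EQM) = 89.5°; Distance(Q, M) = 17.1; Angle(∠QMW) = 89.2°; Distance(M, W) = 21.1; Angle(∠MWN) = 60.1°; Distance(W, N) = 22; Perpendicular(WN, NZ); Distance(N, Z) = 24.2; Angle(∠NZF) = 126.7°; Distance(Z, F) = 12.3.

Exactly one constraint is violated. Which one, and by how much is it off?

Distance(Z, F) = 12.3 — off by 6.80.

T = (0.00, 0.00) ✓; TE at 76.70° ✓; |TE| = 12.20 ✓; ∠(TE, EQ) = 90.00° ✓; |EQ| = 20.60 ✓; ∠EQM = 89.50° ✓; |QM| = 17.10 ✓; ∠QMW = 89.20° ✓; |MW| = 21.10 ✓; ∠MWN = 60.10° ✓; |WN| = 22.00 ✓; ∠(WN, NZ) = 90.00° ✓; |NZ| = 24.20 ✓; ∠NZF = 126.7° ✓; |ZF| = 19.10 ✗.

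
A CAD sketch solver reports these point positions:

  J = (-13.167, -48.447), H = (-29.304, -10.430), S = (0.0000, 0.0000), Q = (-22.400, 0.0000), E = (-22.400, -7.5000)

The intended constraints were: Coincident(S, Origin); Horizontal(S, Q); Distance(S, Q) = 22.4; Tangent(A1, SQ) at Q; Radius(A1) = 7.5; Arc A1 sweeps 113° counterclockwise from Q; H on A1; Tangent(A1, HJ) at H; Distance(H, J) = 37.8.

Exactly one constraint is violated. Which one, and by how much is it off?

Distance(H, J) = 37.8 — off by 3.50.

S = (0.00, 0.00) ✓; S.y = 0.00, Q.y = 0.00 ✓; |SQ| = 22.40 ✓; ∠(EQ, QS) = 90.00° ✓; |EQ| = 7.500 ✓; bearing(E→H) − bearing(E→Q) = 113.0° ✓; |EH| = 7.500 ✓; ∠(EH, HJ) = 90.00° ✓; |HJ| = 41.30 ✗.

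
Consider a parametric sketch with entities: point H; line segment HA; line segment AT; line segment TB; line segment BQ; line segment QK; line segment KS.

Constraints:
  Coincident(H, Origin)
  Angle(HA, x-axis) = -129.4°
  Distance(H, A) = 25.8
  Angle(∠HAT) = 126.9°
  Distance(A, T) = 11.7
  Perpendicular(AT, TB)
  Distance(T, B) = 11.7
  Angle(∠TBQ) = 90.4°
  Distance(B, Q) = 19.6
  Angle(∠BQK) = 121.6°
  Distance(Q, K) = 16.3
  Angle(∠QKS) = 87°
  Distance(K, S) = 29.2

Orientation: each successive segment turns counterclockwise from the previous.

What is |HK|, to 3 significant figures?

22.6

H is at the origin; HA runs at -129.4° with length 25.8, so A = (-16.4, -19.9). ∠HAT = 126.9° gives AT at -76.3° from the x-axis; with |AT| = 11.7, T = (-13.6, -31.3). AT ⟂ TB, so TB runs at 13.7°; with |TB| = 11.7, B = (-2.24, -28.5). ∠TBQ = 90.4° gives BQ at 103° from the x-axis; with |BQ| = 19.6, Q = (-6.75, -9.46). ∠BQK = 121.6° gives QK at 162° from the x-axis; with |QK| = 16.3, K = (-22.2, -4.34). Then |HK| = |K − H| = 22.6.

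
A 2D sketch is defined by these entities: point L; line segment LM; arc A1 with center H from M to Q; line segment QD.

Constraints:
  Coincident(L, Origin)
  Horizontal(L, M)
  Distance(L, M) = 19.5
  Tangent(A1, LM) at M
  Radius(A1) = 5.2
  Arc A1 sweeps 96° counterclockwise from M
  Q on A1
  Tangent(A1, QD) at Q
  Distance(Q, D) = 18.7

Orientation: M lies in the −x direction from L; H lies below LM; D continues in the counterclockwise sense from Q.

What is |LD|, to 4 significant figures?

33.29

L is at the origin; L and M share the same y with |LM| = 19.5 and M on the −x side, so M = (-19.50, 0.000). The tangent condition forces HM to be normal to LM, so H = M + (0, -5.2) = (-19.50, -5.200). On A1, M sits at bearing 90° from H; a 96° counterclockwise sweep puts Q at bearing 186°, so Q = H + 5.2·(cos 186°, sin 186°) = (-24.67, -5.744). Since A1 is tangent to QD there, HQ ⟂ QD, so QD runs along (−sin 186°, cos 186°); with |QD| = 18.7, D = (-22.72, -24.34). Then |LD| = |D − L| = 33.29.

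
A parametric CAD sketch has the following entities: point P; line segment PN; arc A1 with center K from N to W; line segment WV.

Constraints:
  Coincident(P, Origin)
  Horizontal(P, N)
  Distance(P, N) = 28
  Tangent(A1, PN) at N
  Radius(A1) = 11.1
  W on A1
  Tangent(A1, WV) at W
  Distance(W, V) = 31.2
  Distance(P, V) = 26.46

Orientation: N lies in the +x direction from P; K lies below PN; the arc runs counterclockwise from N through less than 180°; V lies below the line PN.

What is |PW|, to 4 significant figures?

20.18

P is at the origin; PN is horizontal with |PN| = 28.0 and N on the +x side, so N = (28.00, 0.000). Since A1 is tangent to PN there, KN ⟂ PN, so K = N + (0, -11.1) = (28.00, -11.10). Since KW ⟂ WV (tangency), |KV| = √(11.1² + 31.2²) = 33.12 regardless of where W sits on A1. So V lies on both circle(P, 26.46) and circle(K, 33.12); the below-PN intersection is V = (-1.356, -26.43). W is the foot of the tangent from V: W = (19.86, -3.551).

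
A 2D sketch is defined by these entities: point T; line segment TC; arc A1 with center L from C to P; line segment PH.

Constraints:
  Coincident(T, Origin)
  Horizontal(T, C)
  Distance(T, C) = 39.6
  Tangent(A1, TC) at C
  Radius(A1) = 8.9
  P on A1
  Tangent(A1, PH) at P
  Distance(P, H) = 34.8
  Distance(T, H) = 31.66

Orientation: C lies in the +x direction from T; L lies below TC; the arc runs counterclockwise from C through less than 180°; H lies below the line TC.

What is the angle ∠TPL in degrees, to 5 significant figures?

145.66°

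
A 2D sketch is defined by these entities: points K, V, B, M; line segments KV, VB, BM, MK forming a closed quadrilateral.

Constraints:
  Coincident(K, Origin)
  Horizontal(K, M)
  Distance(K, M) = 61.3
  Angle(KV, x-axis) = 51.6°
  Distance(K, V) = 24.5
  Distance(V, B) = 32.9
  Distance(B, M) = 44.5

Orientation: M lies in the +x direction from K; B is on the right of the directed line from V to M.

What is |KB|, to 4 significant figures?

23.22

K is at the origin; K and M share the same y with |KM| = 61.3 and M in +x, so M = (61.3, 0). KV runs at 51.6° with |KV| = 24.5, so V = (15.22, 19.20). B is determined by |VB| = 32.9 and |BM| = 44.5 together: it lies at the intersection of circle(V, 32.9) and circle(M, 44.5). With |VM| = 49.92, the foot of the radical line on VM is 15.97 from V and the perpendicular offset is √(32.9² − 15.97²) = 28.76. Taking the right-of-VM solution: B = (18.90, -13.49).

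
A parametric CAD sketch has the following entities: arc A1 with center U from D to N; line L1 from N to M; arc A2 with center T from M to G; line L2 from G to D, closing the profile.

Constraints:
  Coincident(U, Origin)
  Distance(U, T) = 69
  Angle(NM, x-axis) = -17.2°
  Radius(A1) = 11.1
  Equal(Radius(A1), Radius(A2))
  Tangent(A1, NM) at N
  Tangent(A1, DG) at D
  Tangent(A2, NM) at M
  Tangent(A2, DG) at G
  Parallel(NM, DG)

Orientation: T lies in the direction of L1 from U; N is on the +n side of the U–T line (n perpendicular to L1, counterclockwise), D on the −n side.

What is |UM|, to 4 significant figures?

69.89

The slot axis is L1's direction at -17.2°, so u = (cos -17.2°, sin -17.2°) = (0.9553, -0.2957) and n = (−sin -17.2°, cos -17.2°) = (0.2957, 0.9553). U is at the origin and T lies 69.0 along u from U, so T = 69.0·u = (65.91, -20.40). Tangency of A1 to both parallel lines with radius 11.1 puts N and D at U ± 11.1·n: N = (3.282, 10.60), D = (-3.282, -10.60). Equal radii place M and G the same way about T: M = T + 11.1·n = (69.20, -9.800), G = T − 11.1·n = (62.63, -31.01). Then |UM| = |M − U| = 69.89.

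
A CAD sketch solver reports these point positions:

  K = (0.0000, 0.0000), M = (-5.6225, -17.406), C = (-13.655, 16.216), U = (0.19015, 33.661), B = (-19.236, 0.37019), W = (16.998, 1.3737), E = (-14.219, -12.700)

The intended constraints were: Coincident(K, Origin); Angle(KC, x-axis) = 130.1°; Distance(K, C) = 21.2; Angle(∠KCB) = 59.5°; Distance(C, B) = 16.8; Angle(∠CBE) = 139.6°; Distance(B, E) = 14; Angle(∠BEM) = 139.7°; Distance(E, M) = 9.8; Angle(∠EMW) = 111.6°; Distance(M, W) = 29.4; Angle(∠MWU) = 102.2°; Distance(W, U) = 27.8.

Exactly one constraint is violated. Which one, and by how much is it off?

Distance(W, U) = 27.8 — off by 8.60.

K = (0.00, 0.00) ✓; KC at 130.1° ✓; |KC| = 21.20 ✓; ∠KCB = 59.50° ✓; |CB| = 16.80 ✓; ∠CBE = 139.6° ✓; |BE| = 14.00 ✓; ∠BEM = 139.7° ✓; |EM| = 9.800 ✓; ∠EMW = 111.6° ✓; |MW| = 29.40 ✓; ∠MWU = 102.2° ✓; |WU| = 36.40 ✗.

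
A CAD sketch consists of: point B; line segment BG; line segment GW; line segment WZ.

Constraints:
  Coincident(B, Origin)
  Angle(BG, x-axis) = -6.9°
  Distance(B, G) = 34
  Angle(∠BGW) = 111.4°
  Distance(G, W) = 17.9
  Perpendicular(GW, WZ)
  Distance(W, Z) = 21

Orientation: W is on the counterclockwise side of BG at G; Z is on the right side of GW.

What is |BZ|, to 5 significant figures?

60.754

B is at the origin; BG runs at -6.9° with length 34.0, so G = 34.0·(cos -6.9°, sin -6.9°) = (33.754, -4.0847). ∠BGW = 111.4°, so GW runs at -6.9° + (180° − 111.4°) = 61.700° from the x-axis; with |GW| = 17.9, W = G + 17.9·(cos 61.700°, sin 61.700°) = (42.240, 11.676). GW is perpendicular to WZ; with |WZ| = 21.0 on the right of GW, Z = W + 21.0·(0.88048, -0.47409) = (60.730, 1.7200). Then |BZ| = |Z − B| = 60.754.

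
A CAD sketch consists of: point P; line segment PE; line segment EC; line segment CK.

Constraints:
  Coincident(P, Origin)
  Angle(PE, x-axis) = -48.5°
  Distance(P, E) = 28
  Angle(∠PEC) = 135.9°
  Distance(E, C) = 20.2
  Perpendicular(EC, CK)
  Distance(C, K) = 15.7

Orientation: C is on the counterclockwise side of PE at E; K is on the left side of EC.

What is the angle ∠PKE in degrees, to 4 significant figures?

43.22°

∠PEC = 135.9°, so EC runs at -48.5° + (180° − 135.9°) = -4.400° from the x-axis; with |EC| = 20.2, C = E + 20.2·(cos -4.400°, sin -4.400°) = (38.69, -22.52). The perpendicularity gives CK at right angles to EC; with |CK| = 15.7 on the left of EC, K = C + 15.7·(0.07672, 0.9971) = (39.90, -6.867). Then cos ∠PKE = KP·KE / (|KP||KE|), giving 43.22°.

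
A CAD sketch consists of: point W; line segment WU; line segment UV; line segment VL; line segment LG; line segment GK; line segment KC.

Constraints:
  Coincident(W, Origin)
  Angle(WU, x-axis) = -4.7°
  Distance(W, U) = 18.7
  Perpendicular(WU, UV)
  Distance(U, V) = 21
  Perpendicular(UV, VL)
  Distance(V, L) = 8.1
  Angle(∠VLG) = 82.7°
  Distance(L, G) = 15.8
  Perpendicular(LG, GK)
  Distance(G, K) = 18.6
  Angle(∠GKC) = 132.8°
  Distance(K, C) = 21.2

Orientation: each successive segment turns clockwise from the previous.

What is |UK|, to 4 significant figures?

14.56

W is at the origin; WU runs at -4.7° with length 18.7, so U = (18.64, -1.532). The perpendicularity gives UV at right angles to WU, so UV runs at -94.70°; with |UV| = 21.0, V = (16.92, -22.46). UV ⟂ VL, so VL runs at 175.3°; with |VL| = 8.1, L = (8.844, -21.80). ∠VLG = 82.7° gives LG at 78.00° from the x-axis; with |LG| = 15.8, G = (12.13, -6.343). The perpendicularity gives GK at right angles to LG, so GK runs at -12.00°; with |GK| = 18.6, K = (30.32, -10.21). Then |UK| = |K − U| = 14.56.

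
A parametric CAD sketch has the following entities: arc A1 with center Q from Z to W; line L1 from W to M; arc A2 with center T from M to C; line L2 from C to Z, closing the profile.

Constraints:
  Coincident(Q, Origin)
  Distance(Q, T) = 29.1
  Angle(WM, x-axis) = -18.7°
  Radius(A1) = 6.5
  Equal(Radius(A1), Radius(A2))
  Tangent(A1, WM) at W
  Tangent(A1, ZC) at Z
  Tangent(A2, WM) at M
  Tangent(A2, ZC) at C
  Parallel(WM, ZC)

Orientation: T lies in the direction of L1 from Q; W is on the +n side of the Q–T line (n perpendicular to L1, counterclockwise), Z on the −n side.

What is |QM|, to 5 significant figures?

29.817

The slot axis is L1's direction at -18.7°, so u = (cos -18.7°, sin -18.7°) = (0.94721, -0.32061) and n = (−sin -18.7°, cos -18.7°) = (0.32061, 0.94721). Q is at the origin and T lies 29.1 along u from Q, so T = 29.1·u = (27.564, -9.3298). Tangency of A1 to both parallel lines with radius 6.5 puts W and Z at Q ± 6.5·n: W = (2.0840, 6.1569), Z = (-2.0840, -6.1569). Equal radii place M and C the same way about T: M = T + 6.5·n = (29.648, -3.1730), C = T − 6.5·n = (25.480, -15.487). Then |QM| = |M − Q| = 29.817.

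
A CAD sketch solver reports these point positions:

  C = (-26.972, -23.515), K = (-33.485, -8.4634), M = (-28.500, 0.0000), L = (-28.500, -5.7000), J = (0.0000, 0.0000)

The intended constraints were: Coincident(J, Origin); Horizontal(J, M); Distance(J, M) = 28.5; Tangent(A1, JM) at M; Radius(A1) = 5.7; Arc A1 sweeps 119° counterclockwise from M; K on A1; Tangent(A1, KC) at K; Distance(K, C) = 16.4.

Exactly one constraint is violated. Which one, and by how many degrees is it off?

Tangent(A1, KC) at K — off by 5.60°.

J = (0.00, 0.00) ✓; J.y = 0.00, M.y = 0.00 ✓; |JM| = 28.50 ✓; ∠(LM, MJ) = 90.00° ✓; |LM| = 5.700 ✓; bearing(L→K) − bearing(L→M) = 119.0° ✓; |LK| = 5.700 ✓; ∠(LK, KC) = 95.60° ✗; |KC| = 16.40 ✓.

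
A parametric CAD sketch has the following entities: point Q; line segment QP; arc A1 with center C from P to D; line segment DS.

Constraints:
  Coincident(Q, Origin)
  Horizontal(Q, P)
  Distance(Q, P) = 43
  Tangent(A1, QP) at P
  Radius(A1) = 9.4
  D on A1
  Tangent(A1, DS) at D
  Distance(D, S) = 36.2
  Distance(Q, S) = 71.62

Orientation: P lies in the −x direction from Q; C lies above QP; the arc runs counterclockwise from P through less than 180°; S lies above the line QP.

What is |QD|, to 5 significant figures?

38.305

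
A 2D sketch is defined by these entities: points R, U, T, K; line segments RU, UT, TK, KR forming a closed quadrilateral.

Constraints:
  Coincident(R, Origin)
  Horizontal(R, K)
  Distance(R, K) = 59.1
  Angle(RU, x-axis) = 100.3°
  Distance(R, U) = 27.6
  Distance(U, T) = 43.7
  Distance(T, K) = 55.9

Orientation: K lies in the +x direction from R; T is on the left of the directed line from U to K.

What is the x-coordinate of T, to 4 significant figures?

32.74

R is at the origin; R and K share the same y with |RK| = 59.1 and K in +x, so K = (59.1, 0). RU runs at 100.3° with |RU| = 27.6, so U = (-4.935, 27.16). T is determined by |UT| = 43.7 and |TK| = 55.9 together: it lies at the intersection of circle(U, 43.7) and circle(K, 55.9). With |UK| = 69.55, the foot of the radical line on UK is 26.04 from U and the perpendicular offset is √(43.7² − 26.04²) = 35.09. Taking the left-of-UK solution: T = (32.74, 49.30).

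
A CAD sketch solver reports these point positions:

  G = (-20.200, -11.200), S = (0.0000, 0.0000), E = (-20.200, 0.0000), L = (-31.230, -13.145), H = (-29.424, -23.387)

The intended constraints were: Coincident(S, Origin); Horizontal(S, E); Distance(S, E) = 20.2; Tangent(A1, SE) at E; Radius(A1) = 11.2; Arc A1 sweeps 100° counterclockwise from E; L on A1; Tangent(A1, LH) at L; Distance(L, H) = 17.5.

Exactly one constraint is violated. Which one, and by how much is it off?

Distance(L, H) = 17.5 — off by 7.10.

S = (0.00, 0.00) ✓; S.y = 0.00, E.y = 0.00 ✓; |SE| = 20.20 ✓; ∠(GE, ES) = 90.00° ✓; |GE| = 11.20 ✓; bearing(G→L) − bearing(G→E) = 100.0° ✓; |GL| = 11.20 ✓; ∠(GL, LH) = 90.00° ✓; |LH| = 10.40 ✗.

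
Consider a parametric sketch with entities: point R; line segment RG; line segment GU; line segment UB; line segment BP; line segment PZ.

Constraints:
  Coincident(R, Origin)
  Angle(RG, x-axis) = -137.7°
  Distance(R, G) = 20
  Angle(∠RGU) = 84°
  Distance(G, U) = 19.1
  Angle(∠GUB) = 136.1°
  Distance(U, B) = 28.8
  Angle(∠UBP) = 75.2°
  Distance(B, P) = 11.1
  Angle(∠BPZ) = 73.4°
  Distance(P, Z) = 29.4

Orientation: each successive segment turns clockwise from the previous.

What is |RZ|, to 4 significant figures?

30.72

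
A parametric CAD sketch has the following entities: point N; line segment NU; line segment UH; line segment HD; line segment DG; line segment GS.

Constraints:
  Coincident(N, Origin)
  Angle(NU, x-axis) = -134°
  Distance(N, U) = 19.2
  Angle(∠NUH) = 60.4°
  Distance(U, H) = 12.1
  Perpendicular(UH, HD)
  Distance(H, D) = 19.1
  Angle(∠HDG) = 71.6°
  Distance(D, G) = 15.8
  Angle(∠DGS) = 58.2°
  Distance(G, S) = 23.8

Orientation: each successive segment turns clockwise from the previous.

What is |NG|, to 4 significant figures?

12.64

N is at the origin; NU runs at -134.0° with length 19.2, so U = (-13.34, -13.81). ∠NUH = 60.4° gives UH at 106.4° from the x-axis; with |UH| = 12.1, H = (-16.75, -2.204). UH ⟂ HD, so HD runs at 16.40°; with |HD| = 19.1, D = (1.569, 3.189). ∠HDG = 71.6° gives DG at -92.00° from the x-axis; with |DG| = 15.8, G = (1.018, -12.60). Then |NG| = |G − N| = 12.64.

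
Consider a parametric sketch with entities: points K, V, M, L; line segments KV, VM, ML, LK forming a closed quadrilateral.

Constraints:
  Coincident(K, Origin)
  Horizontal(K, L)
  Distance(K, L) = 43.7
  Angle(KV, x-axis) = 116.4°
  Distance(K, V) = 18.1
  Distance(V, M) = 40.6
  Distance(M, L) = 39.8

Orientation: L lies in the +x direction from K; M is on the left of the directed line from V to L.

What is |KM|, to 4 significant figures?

45.36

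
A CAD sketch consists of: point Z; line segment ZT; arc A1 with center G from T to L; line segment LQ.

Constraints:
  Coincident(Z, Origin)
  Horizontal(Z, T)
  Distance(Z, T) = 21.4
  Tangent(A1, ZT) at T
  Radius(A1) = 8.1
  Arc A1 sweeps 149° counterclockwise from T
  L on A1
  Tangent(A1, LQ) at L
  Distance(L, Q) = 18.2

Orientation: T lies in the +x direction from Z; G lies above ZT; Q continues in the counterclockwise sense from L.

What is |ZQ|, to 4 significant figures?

26.37

Z is at the origin; ZT is horizontal with |ZT| = 21.4 and T on the +x side, so T = (21.40, 0.000). Tangency of A1 to ZT means the radius GT is perpendicular to ZT, so G = T + (0, 8.1) = (21.40, 8.100). On A1, T sits at bearing -90° from G; a 149° counterclockwise sweep puts L at bearing 59°, so L = G + 8.1·(cos 59°, sin 59°) = (25.57, 15.04). The tangent condition forces GL to be normal to LQ, so LQ runs along (−sin 59°, cos 59°); with |LQ| = 18.2, Q = (9.971, 24.42). Then |ZQ| = |Q − Z| = 26.37.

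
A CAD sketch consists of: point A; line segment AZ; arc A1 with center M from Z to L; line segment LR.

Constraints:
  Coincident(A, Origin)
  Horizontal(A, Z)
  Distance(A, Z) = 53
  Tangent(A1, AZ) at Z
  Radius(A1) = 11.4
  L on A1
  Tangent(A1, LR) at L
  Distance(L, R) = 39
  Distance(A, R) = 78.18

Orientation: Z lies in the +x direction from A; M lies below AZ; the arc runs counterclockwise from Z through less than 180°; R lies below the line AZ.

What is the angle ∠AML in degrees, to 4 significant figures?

36.51°

A is at the origin; A and Z share the same y with |AZ| = 53.0 and Z on the +x side, so Z = (53.00, 0.000). Since A1 is tangent to AZ there, MZ ⟂ AZ, so M = Z + (0, -11.4) = (53.00, -11.40). Since ML ⟂ LR (tangency), |MR| = √(11.4² + 39.0²) = 40.63 regardless of where L sits on A1. So R lies on both circle(A, 78.18) and circle(M, 40.63); the below-AZ intersection is R = (58.71, -51.63). L is the foot of the tangent from R: L = (42.62, -16.10).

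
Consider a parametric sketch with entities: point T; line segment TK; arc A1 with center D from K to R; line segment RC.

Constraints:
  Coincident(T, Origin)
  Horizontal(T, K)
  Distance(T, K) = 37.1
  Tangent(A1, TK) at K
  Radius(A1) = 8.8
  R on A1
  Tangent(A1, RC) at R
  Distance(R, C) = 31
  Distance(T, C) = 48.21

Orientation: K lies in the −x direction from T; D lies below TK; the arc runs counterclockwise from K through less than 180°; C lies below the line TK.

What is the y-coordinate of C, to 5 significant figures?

-39.573

Checks: T = (0.00, 0.00) ✓; |DK| = 8.800 ✓; |DR| = 8.800 ✓; ∠(DR, RC) = 90.00° ✓; |RC| = 31.00 ✓; |TC| = 48.21 ✓.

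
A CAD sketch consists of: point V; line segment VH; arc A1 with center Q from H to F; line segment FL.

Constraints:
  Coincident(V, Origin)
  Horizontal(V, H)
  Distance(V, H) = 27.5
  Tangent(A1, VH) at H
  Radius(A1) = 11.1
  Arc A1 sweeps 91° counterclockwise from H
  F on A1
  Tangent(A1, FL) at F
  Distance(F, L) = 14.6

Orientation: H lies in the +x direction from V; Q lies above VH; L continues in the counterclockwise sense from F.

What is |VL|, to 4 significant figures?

46.27

V is at the origin; VH is horizontal with |VH| = 27.5 and H on the +x side, so H = (27.50, 0.000). Tangency of A1 to VH means the radius QH is perpendicular to VH, so Q = H + (0, 11.1) = (27.50, 11.10). On A1, H sits at bearing -90° from Q; a 91° counterclockwise sweep puts F at bearing 1°, so F = Q + 11.1·(cos 1°, sin 1°) = (38.60, 11.29). The tangent condition forces QF to be normal to FL, so FL runs along (−sin 1°, cos 1°); with |FL| = 14.6, L = (38.34, 25.89). Then |VL| = |L − V| = 46.27.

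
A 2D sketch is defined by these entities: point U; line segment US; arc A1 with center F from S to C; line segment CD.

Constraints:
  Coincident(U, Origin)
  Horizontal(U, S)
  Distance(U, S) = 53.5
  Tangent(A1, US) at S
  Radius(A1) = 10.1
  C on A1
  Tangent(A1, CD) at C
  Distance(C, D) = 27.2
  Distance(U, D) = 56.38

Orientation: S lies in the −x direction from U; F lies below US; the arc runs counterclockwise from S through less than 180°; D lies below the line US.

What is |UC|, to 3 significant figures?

63.3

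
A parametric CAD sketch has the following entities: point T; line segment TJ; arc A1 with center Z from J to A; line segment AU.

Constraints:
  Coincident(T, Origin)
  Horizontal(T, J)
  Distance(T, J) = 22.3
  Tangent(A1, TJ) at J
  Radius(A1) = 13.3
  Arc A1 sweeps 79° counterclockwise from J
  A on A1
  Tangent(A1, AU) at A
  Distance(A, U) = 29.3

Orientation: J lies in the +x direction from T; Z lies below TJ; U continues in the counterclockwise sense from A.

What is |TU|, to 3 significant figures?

39.7

T is at the origin; TJ is horizontal with |TJ| = 22.3 and J on the +x side, so J = (22.3, 0.00). Since A1 is tangent to TJ there, ZJ ⟂ TJ, so Z = J + (0, -13.3) = (22.3, -13.3). On A1, J sits at bearing 90° from Z; a 79° counterclockwise sweep puts A at bearing 169°, so A = Z + 13.3·(cos 169°, sin 169°) = (9.24, -10.8). Tangency of A1 to AU means the radius ZA is perpendicular to AU, so AU runs along (−sin 169°, cos 169°); with |AU| = 29.3, U = (3.65, -39.5). Then |TU| = |U − T| = 39.7.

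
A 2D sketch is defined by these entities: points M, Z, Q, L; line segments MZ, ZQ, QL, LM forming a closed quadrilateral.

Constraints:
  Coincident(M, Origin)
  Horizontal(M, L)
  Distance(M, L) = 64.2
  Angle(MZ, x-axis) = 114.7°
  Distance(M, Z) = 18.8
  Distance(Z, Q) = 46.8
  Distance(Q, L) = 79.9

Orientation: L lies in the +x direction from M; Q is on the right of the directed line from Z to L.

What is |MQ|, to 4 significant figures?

31.31

Checks: |ZQ| = 46.80 ✓; |QL| = 79.90 ✓.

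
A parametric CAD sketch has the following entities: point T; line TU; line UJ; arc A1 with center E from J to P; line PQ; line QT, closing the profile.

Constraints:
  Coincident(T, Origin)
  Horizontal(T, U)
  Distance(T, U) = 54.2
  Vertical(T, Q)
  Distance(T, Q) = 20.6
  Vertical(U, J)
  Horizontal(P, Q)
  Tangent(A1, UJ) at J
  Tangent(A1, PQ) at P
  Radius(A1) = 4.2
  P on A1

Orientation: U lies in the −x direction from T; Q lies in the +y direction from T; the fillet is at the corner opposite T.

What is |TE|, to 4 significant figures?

52.62

T is at the origin; TU is horizontal with |TU| = 54.2 and U on the −x side, so U = (-54.20, 0.000). T and Q share the same x with |TQ| = 20.6 and Q on the +y side, so Q = (0.000, 20.60). The virtual corner opposite T is at (-54.20, 20.60). The tangent condition forces EJ to be normal to UJ and A1 meets PQ tangentially, so EP is at right angles to PQ, with radius 4.2, so the center E sits 4.2 in from both sides at E = (-50.00, 16.40). Then |TE| = |E − T| = 52.62.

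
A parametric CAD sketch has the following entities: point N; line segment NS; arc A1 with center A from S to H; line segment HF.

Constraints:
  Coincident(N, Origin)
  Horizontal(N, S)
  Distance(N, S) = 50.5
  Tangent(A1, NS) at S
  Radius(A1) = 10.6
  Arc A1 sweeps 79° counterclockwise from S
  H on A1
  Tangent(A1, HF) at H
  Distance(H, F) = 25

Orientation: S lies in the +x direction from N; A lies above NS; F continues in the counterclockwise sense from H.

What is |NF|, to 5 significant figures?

73.553

On A1, S sits at bearing -90° from A; a 79° counterclockwise sweep puts H at bearing -11°, so H = A + 10.6·(cos -11°, sin -11°) = (60.905, 8.5774). Tangency of A1 to HF means the radius AH is perpendicular to HF, so HF runs along (−sin -11°, cos -11°); with |HF| = 25.0, F = (65.675, 33.118). Then |NF| = |F − N| = 73.553.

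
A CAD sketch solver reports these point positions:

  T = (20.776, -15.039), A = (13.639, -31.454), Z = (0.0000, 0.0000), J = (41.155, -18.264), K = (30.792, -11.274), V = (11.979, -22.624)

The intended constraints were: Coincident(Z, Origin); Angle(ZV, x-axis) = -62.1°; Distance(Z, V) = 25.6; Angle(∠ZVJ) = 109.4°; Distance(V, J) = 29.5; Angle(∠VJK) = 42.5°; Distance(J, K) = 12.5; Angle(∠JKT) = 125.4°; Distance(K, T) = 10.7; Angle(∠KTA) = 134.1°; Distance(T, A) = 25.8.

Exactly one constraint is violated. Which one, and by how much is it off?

Distance(T, A) = 25.8 — off by 7.90.

Z = (0.00, 0.00) ✓; ZV at -62.10° ✓; |ZV| = 25.60 ✓; ∠ZVJ = 109.4° ✓; |VJ| = 29.50 ✓; ∠VJK = 42.50° ✓; |JK| = 12.50 ✓; ∠JKT = 125.4° ✓; |KT| = 10.70 ✓; ∠KTA = 134.1° ✓; |TA| = 17.90 ✗.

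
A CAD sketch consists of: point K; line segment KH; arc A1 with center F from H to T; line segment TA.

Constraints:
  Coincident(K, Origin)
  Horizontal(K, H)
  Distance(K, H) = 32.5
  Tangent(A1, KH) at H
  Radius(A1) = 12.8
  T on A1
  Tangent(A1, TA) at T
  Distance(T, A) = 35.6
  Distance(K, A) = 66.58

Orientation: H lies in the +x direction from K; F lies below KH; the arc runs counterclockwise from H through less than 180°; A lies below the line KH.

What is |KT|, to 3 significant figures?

31.1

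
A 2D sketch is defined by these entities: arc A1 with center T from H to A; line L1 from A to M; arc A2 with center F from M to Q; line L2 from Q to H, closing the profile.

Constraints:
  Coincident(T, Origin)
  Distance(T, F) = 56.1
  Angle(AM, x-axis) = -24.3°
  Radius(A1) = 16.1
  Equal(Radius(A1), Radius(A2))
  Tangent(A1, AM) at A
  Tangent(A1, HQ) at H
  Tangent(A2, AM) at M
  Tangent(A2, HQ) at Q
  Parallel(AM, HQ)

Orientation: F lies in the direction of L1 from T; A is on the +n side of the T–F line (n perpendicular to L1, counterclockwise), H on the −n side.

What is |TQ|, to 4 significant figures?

58.36

Tangency of A1 to both parallel lines with radius 16.1 puts A and H at T ± 16.1·n: A = (6.625, 14.67), H = (-6.625, -14.67). Equal radii place M and Q the same way about F: M = F + 16.1·n = (57.76, -8.412), Q = F − 16.1·n = (44.50, -37.76). Then |TQ| = |Q − T| = 58.36.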